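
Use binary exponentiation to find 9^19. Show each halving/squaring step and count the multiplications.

Computing 9^19 by squaring (build up from 9^1; each line after the first costs one multiplication):

9^1 = 9
9^2 = (9^1)^2 = 9^2 = 81
9^4 = (9^2)^2 = 81^2 = 6561
9^8 = (9^4)^2 = 6561^2 = 43046721
9^9 = 9 * 9^8 = 9 * 43046721 = 387420489
9^18 = (9^9)^2 = 387420489^2 = 150094635296999121
9^19 = 9 * 9^18 = 9 * 150094635296999121 = 1350851717672992089

Result: 1350851717672992089
Multiplications needed: 6 (6 lines after 9^1)

9^19 = 1350851717672992089. Using exponentiation by squaring, this requires 6 multiplications. The key idea: if the exponent is even, square the half-power; if odd, multiply by the base once.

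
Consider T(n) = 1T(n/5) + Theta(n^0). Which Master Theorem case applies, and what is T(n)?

Master Theorem for T(n) = 1T(n/5) + O(n^0):

a = 1, b = 5, c = 0
log_b(a) = log_5(1) = 0.0000

Case 2: c = 0 = log_5(1) = 0.0000
T(n) = O(n^0 log n) = O(log n)

For T(n) = 1T(n/5) + O(n^0): log_5(1) = 0.0000. This is Case 2 of the Master Theorem (c = log_b(a), equal work at all levels), giving O(log n).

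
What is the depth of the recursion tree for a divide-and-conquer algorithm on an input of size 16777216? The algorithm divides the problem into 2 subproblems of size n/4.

For divide and conquer with division factor 4:

Problem sizes at each level:
Level 0: 16777216
Level 1: 4194304
Level 2: 1048576
Level 3: 262144
Level 4: 65536
Level 5: 16384
Level 6: 4096
Level 7: 1024
Level 8: 256
Level 9: 64
Level 10: 16
Level 11: 4
Level 12: 1

The root is level 0 and the size-1 base case is level 12 (the tree spans levels 0 through 12, i.e. 13 levels counting the root), so the depth is the number of divisions: log_4(16777216) = 12

The recursion tree depth is log_4(16777216) = 12. At each level, the problem size is divided by 4, so it takes 12 divisions to reduce to a base case of size 1. The algorithm makes 2 recursive calls at each level.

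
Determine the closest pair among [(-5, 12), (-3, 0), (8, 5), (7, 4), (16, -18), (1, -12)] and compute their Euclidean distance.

Computing all pairwise distances among 6 points:

d((-5, 12), (-3, 0)) = 12.1655
d((-5, 12), (8, 5)) = 14.7648
d((-5, 12), (7, 4)) = 14.4222
d((-5, 12), (16, -18)) = 36.6197
d((-5, 12), (1, -12)) = 24.7386
d((-3, 0), (8, 5)) = 12.083
d((-3, 0), (7, 4)) = 10.7703
d((-3, 0), (16, -18)) = 26.1725
d((-3, 0), (1, -12)) = 12.6491
d((8, 5), (7, 4)) = 1.4142 <-- minimum
d((8, 5), (16, -18)) = 24.3516
d((8, 5), (1, -12)) = 18.3848
d((7, 4), (16, -18)) = 23.7697
d((7, 4), (1, -12)) = 17.088
d((16, -18), (1, -12)) = 16.1555

Closest pair: (8, 5) and (7, 4) with distance 1.4142

The closest pair is (8, 5) and (7, 4) with Euclidean distance 1.4142. For 6 points, brute-force pairwise comparison is shown above. For large n, the divide-and-conquer algorithm (sort by x, recurse on halves, check the dividing strip) achieves O(n log n).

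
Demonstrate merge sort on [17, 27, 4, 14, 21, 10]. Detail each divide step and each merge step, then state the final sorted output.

Merge sort trace:

Split: [17, 27, 4, 14, 21, 10] -> [17, 27, 4] and [14, 21, 10]
  Split: [17, 27, 4] -> [17] and [27, 4]
    Split: [27, 4] -> [27] and [4]
    Merge: [27] + [4] -> [4, 27]
  Merge: [17] + [4, 27] -> [4, 17, 27]
  Split: [14, 21, 10] -> [14] and [21, 10]
    Split: [21, 10] -> [21] and [10]
    Merge: [21] + [10] -> [10, 21]
  Merge: [14] + [10, 21] -> [10, 14, 21]
Merge: [4, 17, 27] + [10, 14, 21] -> [4, 10, 14, 17, 21, 27]

Final sorted array: [4, 10, 14, 17, 21, 27]

The merge sort proceeds by recursively splitting the array and merging sorted halves.
After all merges, the sorted array is [4, 10, 14, 17, 21, 27].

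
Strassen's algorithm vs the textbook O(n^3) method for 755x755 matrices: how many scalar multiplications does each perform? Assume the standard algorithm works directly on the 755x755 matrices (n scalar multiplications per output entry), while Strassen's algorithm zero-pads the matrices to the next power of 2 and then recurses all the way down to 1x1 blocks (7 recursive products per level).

Matrix multiplication for 755x755 matrices:

Strassen's algorithm requires power-of-2 dimensions. Pad 755x755 to 1024x1024 (next power of 2).

Standard algorithm: 755^3 = 430368875 multiplications
Strassen's algorithm: 7^(log2(1024)) = 7^10 = 282475249 multiplications
Savings: 430368875 - 282475249 = 147893626 multiplications

Standard: 430368875 multiplications (755^3). Strassen: 282475249 multiplications (7^10, after padding to 1024x1024). Strassen reduces 8 recursive multiplications to 7 at each level.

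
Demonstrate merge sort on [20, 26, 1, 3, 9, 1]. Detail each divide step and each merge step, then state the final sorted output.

Merge sort trace:

Split: [20, 26, 1, 3, 9, 1] -> [20, 26, 1] and [3, 9, 1]
  Split: [20, 26, 1] -> [20] and [26, 1]
    Split: [26, 1] -> [26] and [1]
    Merge: [26] + [1] -> [1, 26]
  Merge: [20] + [1, 26] -> [1, 20, 26]
  Split: [3, 9, 1] -> [3] and [9, 1]
    Split: [9, 1] -> [9] and [1]
    Merge: [9] + [1] -> [1, 9]
  Merge: [3] + [1, 9] -> [1, 3, 9]
Merge: [1, 20, 26] + [1, 3, 9] -> [1, 1, 3, 9, 20, 26]

Final sorted array: [1, 1, 3, 9, 20, 26]

The merge sort proceeds by recursively splitting the array and merging sorted halves.
After all merges, the sorted array is [1, 1, 3, 9, 20, 26].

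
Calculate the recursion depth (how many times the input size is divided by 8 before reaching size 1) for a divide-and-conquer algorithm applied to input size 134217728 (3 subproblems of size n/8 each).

For divide and conquer with division factor 8:

Problem sizes at each level:
Level 0: 134217728
Level 1: 16777216
Level 2: 2097152
Level 3: 262144
Level 4: 32768
Level 5: 4096
Level 6: 512
Level 7: 64
Level 8: 8
Level 9: 1

The root is level 0 and the size-1 base case is level 9 (the tree spans levels 0 through 9, i.e. 10 levels counting the root), so the depth is the number of divisions: log_8(134217728) = 9

The recursion tree depth is log_8(134217728) = 9. At each level, the problem size is divided by 8, so it takes 9 divisions to reduce to a base case of size 1. The algorithm makes 3 recursive calls at each level.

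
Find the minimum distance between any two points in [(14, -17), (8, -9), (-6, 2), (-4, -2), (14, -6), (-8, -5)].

Computing all pairwise distances among 6 points:

d((14, -17), (8, -9)) = 10.0
d((14, -17), (-6, 2)) = 27.5862
d((14, -17), (-4, -2)) = 23.4307
d((14, -17), (14, -6)) = 11.0
d((14, -17), (-8, -5)) = 25.0599
d((8, -9), (-6, 2)) = 17.8045
d((8, -9), (-4, -2)) = 13.8924
d((8, -9), (14, -6)) = 6.7082
d((8, -9), (-8, -5)) = 16.4924
d((-6, 2), (-4, -2)) = 4.4721 <-- minimum
d((-6, 2), (14, -6)) = 21.5407
d((-6, 2), (-8, -5)) = 7.2801
d((-4, -2), (14, -6)) = 18.4391
d((-4, -2), (-8, -5)) = 5.0
d((14, -6), (-8, -5)) = 22.0227

Closest pair: (-6, 2) and (-4, -2) with distance 4.4721

The closest pair is (-6, 2) and (-4, -2) with Euclidean distance 4.4721. For 6 points, brute-force pairwise comparison is shown above. For large n, the divide-and-conquer algorithm (sort by x, recurse on halves, check the dividing strip) achieves O(n log n).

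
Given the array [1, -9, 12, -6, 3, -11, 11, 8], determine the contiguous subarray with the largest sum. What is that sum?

Using Kadane's algorithm on [1, -9, 12, -6, 3, -11, 11, 8]:

Scanning through the array:
Position 1 (value -9): max_ending_here = -8, max_so_far = 1
Position 2 (value 12): max_ending_here = 12, max_so_far = 12
Position 3 (value -6): max_ending_here = 6, max_so_far = 12
Position 4 (value 3): max_ending_here = 9, max_so_far = 12
Position 5 (value -11): max_ending_here = -2, max_so_far = 12
Position 6 (value 11): max_ending_here = 11, max_so_far = 12
Position 7 (value 8): max_ending_here = 19, max_so_far = 19

Maximum subarray: [11, 8]
Maximum sum: 19

The maximum subarray is [11, 8] with sum 19. This subarray runs from index 6 to index 7.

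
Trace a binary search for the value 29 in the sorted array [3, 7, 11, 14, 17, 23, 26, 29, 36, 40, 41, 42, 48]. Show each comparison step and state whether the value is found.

Binary search for 29 in [3, 7, 11, 14, 17, 23, 26, 29, 36, 40, 41, 42, 48]:

lo=0, hi=12, mid=6, arr[mid]=26 -> 26 < 29, search right half
lo=7, hi=12, mid=9, arr[mid]=40 -> 40 > 29, search left half
lo=7, hi=8, mid=7, arr[mid]=29 -> Found target at index 7!

Binary search finds 29 at index 7 after 3 comparisons. The search repeatedly halves the search space by comparing with the middle element.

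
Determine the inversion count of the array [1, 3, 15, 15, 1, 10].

Finding inversions in [1, 3, 15, 15, 1, 10]:

(1, 4): arr[1]=3 > arr[4]=1
(2, 4): arr[2]=15 > arr[4]=1
(2, 5): arr[2]=15 > arr[5]=10
(3, 4): arr[3]=15 > arr[4]=1
(3, 5): arr[3]=15 > arr[5]=10

Total inversions: 5

The array has 5 inversion(s): (1,4), (2,4), (2,5), (3,4), (3,5). Each pair (i,j) satisfies i < j and arr[i] > arr[j].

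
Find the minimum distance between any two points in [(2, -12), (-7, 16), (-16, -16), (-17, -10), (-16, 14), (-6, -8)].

Computing all pairwise distances among 6 points:

d((2, -12), (-7, 16)) = 29.4109
d((2, -12), (-16, -16)) = 18.4391
d((2, -12), (-17, -10)) = 19.105
d((2, -12), (-16, 14)) = 31.6228
d((2, -12), (-6, -8)) = 8.9443
d((-7, 16), (-16, -16)) = 33.2415
d((-7, 16), (-17, -10)) = 27.8568
d((-7, 16), (-16, 14)) = 9.2195
d((-7, 16), (-6, -8)) = 24.0208
d((-16, -16), (-17, -10)) = 6.0828 <-- minimum
d((-16, -16), (-16, 14)) = 30.0
d((-16, -16), (-6, -8)) = 12.8062
d((-17, -10), (-16, 14)) = 24.0208
d((-17, -10), (-6, -8)) = 11.1803
d((-16, 14), (-6, -8)) = 24.1661

Closest pair: (-16, -16) and (-17, -10) with distance 6.0828

The closest pair is (-16, -16) and (-17, -10) with Euclidean distance 6.0828. For 6 points, brute-force pairwise comparison is shown above. For large n, the divide-and-conquer algorithm (sort by x, recurse on halves, check the dividing strip) achieves O(n log n).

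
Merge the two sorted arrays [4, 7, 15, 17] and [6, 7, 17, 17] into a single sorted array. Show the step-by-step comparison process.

Merging process:

Compare 4 vs 6: take 4 from left. Merged: [4]
Compare 7 vs 6: take 6 from right. Merged: [4, 6]
Compare 7 vs 7: take 7 from left. Merged: [4, 6, 7]
Compare 15 vs 7: take 7 from right. Merged: [4, 6, 7, 7]
Compare 15 vs 17: take 15 from left. Merged: [4, 6, 7, 7, 15]
Compare 17 vs 17: take 17 from left. Merged: [4, 6, 7, 7, 15, 17]
Append remaining from right: [17, 17]. Merged: [4, 6, 7, 7, 15, 17, 17, 17]

Final merged array: [4, 6, 7, 7, 15, 17, 17, 17]
Total comparisons: 6

The merged array is [4, 6, 7, 7, 15, 17, 17, 17], requiring 6 comparisons. The merge step runs in O(n) time where n is the total number of elements.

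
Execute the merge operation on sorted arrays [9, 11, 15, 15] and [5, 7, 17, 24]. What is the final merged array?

Merging process:

Compare 9 vs 5: take 5 from right. Merged: [5]
Compare 9 vs 7: take 7 from right. Merged: [5, 7]
Compare 9 vs 17: take 9 from left. Merged: [5, 7, 9]
Compare 11 vs 17: take 11 from left. Merged: [5, 7, 9, 11]
Compare 15 vs 17: take 15 from left. Merged: [5, 7, 9, 11, 15]
Compare 15 vs 17: take 15 from left. Merged: [5, 7, 9, 11, 15, 15]
Append remaining from right: [17, 24]. Merged: [5, 7, 9, 11, 15, 15, 17, 24]

Final merged array: [5, 7, 9, 11, 15, 15, 17, 24]
Total comparisons: 6

The merged array is [5, 7, 9, 11, 15, 15, 17, 24], requiring 6 comparisons. The merge step runs in O(n) time where n is the total number of elements.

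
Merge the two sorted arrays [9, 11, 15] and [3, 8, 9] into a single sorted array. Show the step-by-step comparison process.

Merging process:

Compare 9 vs 3: take 3 from right. Merged: [3]
Compare 9 vs 8: take 8 from right. Merged: [3, 8]
Compare 9 vs 9: take 9 from left. Merged: [3, 8, 9]
Compare 11 vs 9: take 9 from right. Merged: [3, 8, 9, 9]
Append remaining from left: [11, 15]. Merged: [3, 8, 9, 9, 11, 15]

Final merged array: [3, 8, 9, 9, 11, 15]
Total comparisons: 4

The merged array is [3, 8, 9, 9, 11, 15], requiring 4 comparisons. The merge step runs in O(n) time where n is the total number of elements.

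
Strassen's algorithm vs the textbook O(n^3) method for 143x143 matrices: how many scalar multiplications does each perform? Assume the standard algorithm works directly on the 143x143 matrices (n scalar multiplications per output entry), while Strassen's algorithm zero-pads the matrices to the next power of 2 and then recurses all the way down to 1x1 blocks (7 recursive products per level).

Matrix multiplication for 143x143 matrices:

Strassen's algorithm requires power-of-2 dimensions. Pad 143x143 to 256x256 (next power of 2).

Standard algorithm: 143^3 = 2924207 multiplications
Strassen's algorithm: 7^(log2(256)) = 7^8 = 5764801 multiplications
Difference: 2924207 - 5764801 = -2840594 (Strassen uses MORE here due to padding overhead — for small or just-over-power-of-2 n, padding can outweigh the per-level savings)

Standard: 2924207 multiplications (143^3). Strassen: 5764801 multiplications (7^8, after padding to 256x256). Strassen reduces 8 recursive multiplications to 7 at each level.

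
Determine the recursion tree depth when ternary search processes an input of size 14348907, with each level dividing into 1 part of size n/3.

For divide and conquer with division factor 3:

Problem sizes at each level:
Level 0: 14348907
Level 1: 4782969
Level 2: 1594323
Level 3: 531441
Level 4: 177147
Level 5: 59049
Level 6: 19683
Level 7: 6561
Level 8: 2187
Level 9: 729
Level 10: 243
Level 11: 81
Level 12: 27
Level 13: 9
Level 14: 3
Level 15: 1

The root is level 0 and the size-1 base case is level 15 (the tree spans levels 0 through 15, i.e. 16 levels counting the root), so the depth is the number of divisions: log_3(14348907) = 15

The recursion tree depth is log_3(14348907) = 15. At each level, the problem size is divided by 3, so it takes 15 divisions to reduce to a base case of size 1. The algorithm makes 1 recursive call at each level.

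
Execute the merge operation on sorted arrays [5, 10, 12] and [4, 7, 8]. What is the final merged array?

Merging process:

Compare 5 vs 4: take 4 from right. Merged: [4]
Compare 5 vs 7: take 5 from left. Merged: [4, 5]
Compare 10 vs 7: take 7 from right. Merged: [4, 5, 7]
Compare 10 vs 8: take 8 from right. Merged: [4, 5, 7, 8]
Append remaining from left: [10, 12]. Merged: [4, 5, 7, 8, 10, 12]

Final merged array: [4, 5, 7, 8, 10, 12]
Total comparisons: 4

The merged array is [4, 5, 7, 8, 10, 12], requiring 4 comparisons. The merge step runs in O(n) time where n is the total number of elements.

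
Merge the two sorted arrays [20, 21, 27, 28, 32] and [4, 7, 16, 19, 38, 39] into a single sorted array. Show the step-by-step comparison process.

Merging process:

Compare 20 vs 4: take 4 from right. Merged: [4]
Compare 20 vs 7: take 7 from right. Merged: [4, 7]
Compare 20 vs 16: take 16 from right. Merged: [4, 7, 16]
Compare 20 vs 19: take 19 from right. Merged: [4, 7, 16, 19]
Compare 20 vs 38: take 20 from left. Merged: [4, 7, 16, 19, 20]
Compare 21 vs 38: take 21 from left. Merged: [4, 7, 16, 19, 20, 21]
Compare 27 vs 38: take 27 from left. Merged: [4, 7, 16, 19, 20, 21, 27]
Compare 28 vs 38: take 28 from left. Merged: [4, 7, 16, 19, 20, 21, 27, 28]
Compare 32 vs 38: take 32 from left. Merged: [4, 7, 16, 19, 20, 21, 27, 28, 32]
Append remaining from right: [38, 39]. Merged: [4, 7, 16, 19, 20, 21, 27, 28, 32, 38, 39]

Final merged array: [4, 7, 16, 19, 20, 21, 27, 28, 32, 38, 39]
Total comparisons: 9

The merged array is [4, 7, 16, 19, 20, 21, 27, 28, 32, 38, 39], requiring 9 comparisons. The merge step runs in O(n) time where n is the total number of elements.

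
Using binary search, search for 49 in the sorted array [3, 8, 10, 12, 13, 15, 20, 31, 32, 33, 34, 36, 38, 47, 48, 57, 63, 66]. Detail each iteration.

Binary search for 49 in [3, 8, 10, 12, 13, 15, 20, 31, 32, 33, 34, 36, 38, 47, 48, 57, 63, 66]:

lo=0, hi=17, mid=8, arr[mid]=32 -> 32 < 49, search right half
lo=9, hi=17, mid=13, arr[mid]=47 -> 47 < 49, search right half
lo=14, hi=17, mid=15, arr[mid]=57 -> 57 > 49, search left half
lo=14, hi=14, mid=14, arr[mid]=48 -> 48 < 49, search right half
lo=15 > hi=14, target 49 not found

Binary search determines that 49 is not in the array after 4 comparisons. The search space was exhausted without finding the target.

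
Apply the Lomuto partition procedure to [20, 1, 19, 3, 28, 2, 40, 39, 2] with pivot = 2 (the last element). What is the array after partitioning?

Lomuto partition with pivot = 2:

Initial array: [20, 1, 19, 3, 28, 2, 40, 39, 2]

arr[0]=20 > 2: no swap
arr[1]=1 <= 2: swap with position 0, array becomes [1, 20, 19, 3, 28, 2, 40, 39, 2]
arr[2]=19 > 2: no swap
arr[3]=3 > 2: no swap
arr[4]=28 > 2: no swap
arr[5]=2 <= 2: swap with position 1, array becomes [1, 2, 19, 3, 28, 20, 40, 39, 2]
arr[6]=40 > 2: no swap
arr[7]=39 > 2: no swap

Place pivot at position 2: [1, 2, 2, 3, 28, 20, 40, 39, 19]
Pivot position: 2

After partitioning with pivot 2, the array becomes [1, 2, 2, 3, 28, 20, 40, 39, 19]. The pivot is placed at index 2. All elements to the left of the pivot are <= 2, and all elements to the right are > 2.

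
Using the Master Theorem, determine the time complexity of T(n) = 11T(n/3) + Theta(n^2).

Master Theorem for T(n) = 11T(n/3) + O(n^2):

a = 11, b = 3, c = 2
log_b(a) = log_3(11) = 2.1827

Case 1: c = 2 < log_3(11) = 2.1827
T(n) = O(n^(log_3 11))

For T(n) = 11T(n/3) + O(n^2): log_3(11) = 2.1827. This is Case 1 of the Master Theorem (c < log_b(a), work dominated by leaves), giving O(n^(log_3 11)).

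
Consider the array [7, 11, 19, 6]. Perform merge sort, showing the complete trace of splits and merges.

Merge sort trace:

Split: [7, 11, 19, 6] -> [7, 11] and [19, 6]
  Split: [7, 11] -> [7] and [11]
  Merge: [7] + [11] -> [7, 11]
  Split: [19, 6] -> [19] and [6]
  Merge: [19] + [6] -> [6, 19]
Merge: [7, 11] + [6, 19] -> [6, 7, 11, 19]

Final sorted array: [6, 7, 11, 19]

The merge sort proceeds by recursively splitting the array and merging sorted halves.
After all merges, the sorted array is [6, 7, 11, 19].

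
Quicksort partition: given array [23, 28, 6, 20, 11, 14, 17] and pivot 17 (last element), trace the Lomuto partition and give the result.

Lomuto partition with pivot = 17:

Initial array: [23, 28, 6, 20, 11, 14, 17]

arr[0]=23 > 17: no swap
arr[1]=28 > 17: no swap
arr[2]=6 <= 17: swap with position 0, array becomes [6, 28, 23, 20, 11, 14, 17]
arr[3]=20 > 17: no swap
arr[4]=11 <= 17: swap with position 1, array becomes [6, 11, 23, 20, 28, 14, 17]
arr[5]=14 <= 17: swap with position 2, array becomes [6, 11, 14, 20, 28, 23, 17]

Place pivot at position 3: [6, 11, 14, 17, 28, 23, 20]
Pivot position: 3

After partitioning with pivot 17, the array becomes [6, 11, 14, 17, 28, 23, 20]. The pivot is placed at index 3. All elements to the left of the pivot are <= 17, and all elements to the right are > 17.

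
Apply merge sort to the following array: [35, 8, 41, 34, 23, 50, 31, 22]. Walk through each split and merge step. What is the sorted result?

Merge sort trace:

Split: [35, 8, 41, 34, 23, 50, 31, 22] -> [35, 8, 41, 34] and [23, 50, 31, 22]
  Split: [35, 8, 41, 34] -> [35, 8] and [41, 34]
    Split: [35, 8] -> [35] and [8]
    Merge: [35] + [8] -> [8, 35]
    Split: [41, 34] -> [41] and [34]
    Merge: [41] + [34] -> [34, 41]
  Merge: [8, 35] + [34, 41] -> [8, 34, 35, 41]
  Split: [23, 50, 31, 22] -> [23, 50] and [31, 22]
    Split: [23, 50] -> [23] and [50]
    Merge: [23] + [50] -> [23, 50]
    Split: [31, 22] -> [31] and [22]
    Merge: [31] + [22] -> [22, 31]
  Merge: [23, 50] + [22, 31] -> [22, 23, 31, 50]
Merge: [8, 34, 35, 41] + [22, 23, 31, 50] -> [8, 22, 23, 31, 34, 35, 41, 50]

Final sorted array: [8, 22, 23, 31, 34, 35, 41, 50]

The merge sort proceeds by recursively splitting the array and merging sorted halves.
After all merges, the sorted array is [8, 22, 23, 31, 34, 35, 41, 50].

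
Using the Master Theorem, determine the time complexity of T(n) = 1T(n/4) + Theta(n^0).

Master Theorem for T(n) = 1T(n/4) + O(n^0):

a = 1, b = 4, c = 0
log_b(a) = log_4(1) = 0.0000

Case 2: c = 0 = log_4(1) = 0.0000
T(n) = O(n^0 log n) = O(log n)

For T(n) = 1T(n/4) + O(n^0): log_4(1) = 0.0000. This is Case 2 of the Master Theorem (c = log_b(a), equal work at all levels), giving O(log n).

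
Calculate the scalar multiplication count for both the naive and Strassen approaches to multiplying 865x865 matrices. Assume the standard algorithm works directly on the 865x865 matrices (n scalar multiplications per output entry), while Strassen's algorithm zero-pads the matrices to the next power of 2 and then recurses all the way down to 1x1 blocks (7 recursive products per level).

Matrix multiplication for 865x865 matrices:

Strassen's algorithm requires power-of-2 dimensions. Pad 865x865 to 1024x1024 (next power of 2).

Standard algorithm: 865^3 = 647214625 multiplications
Strassen's algorithm: 7^(log2(1024)) = 7^10 = 282475249 multiplications
Savings: 647214625 - 282475249 = 364739376 multiplications

Standard: 647214625 multiplications (865^3). Strassen: 282475249 multiplications (7^10, after padding to 1024x1024). Strassen reduces 8 recursive multiplications to 7 at each level.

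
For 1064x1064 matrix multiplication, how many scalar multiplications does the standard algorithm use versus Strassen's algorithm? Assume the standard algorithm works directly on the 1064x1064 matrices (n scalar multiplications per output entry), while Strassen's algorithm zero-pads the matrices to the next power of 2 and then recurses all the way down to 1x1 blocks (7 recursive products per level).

Matrix multiplication for 1064x1064 matrices:

Strassen's algorithm requires power-of-2 dimensions. Pad 1064x1064 to 2048x2048 (next power of 2).

Standard algorithm: 1064^3 = 1204550144 multiplications
Strassen's algorithm: 7^(log2(2048)) = 7^11 = 1977326743 multiplications
Difference: 1204550144 - 1977326743 = -772776599 (Strassen uses MORE here due to padding overhead — for small or just-over-power-of-2 n, padding can outweigh the per-level savings)

Standard: 1204550144 multiplications (1064^3). Strassen: 1977326743 multiplications (7^11, after padding to 2048x2048). Strassen reduces 8 recursive multiplications to 7 at each level.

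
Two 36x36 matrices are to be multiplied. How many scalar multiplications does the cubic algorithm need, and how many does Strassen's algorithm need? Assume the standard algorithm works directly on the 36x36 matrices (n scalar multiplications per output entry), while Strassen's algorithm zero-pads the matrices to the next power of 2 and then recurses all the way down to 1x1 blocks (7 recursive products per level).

Matrix multiplication for 36x36 matrices:

Strassen's algorithm requires power-of-2 dimensions. Pad 36x36 to 64x64 (next power of 2).

Standard algorithm: 36^3 = 46656 multiplications
Strassen's algorithm: 7^(log2(64)) = 7^6 = 117649 multiplications
Difference: 46656 - 117649 = -70993 (Strassen uses MORE here due to padding overhead — for small or just-over-power-of-2 n, padding can outweigh the per-level savings)

Standard: 46656 multiplications (36^3). Strassen: 117649 multiplications (7^6, after padding to 64x64). Strassen reduces 8 recursive multiplications to 7 at each level.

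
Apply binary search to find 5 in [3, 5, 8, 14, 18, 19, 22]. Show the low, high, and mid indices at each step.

Binary search for 5 in [3, 5, 8, 14, 18, 19, 22]:

lo=0, hi=6, mid=3, arr[mid]=14 -> 14 > 5, search left half
lo=0, hi=2, mid=1, arr[mid]=5 -> Found target at index 1!

Binary search finds 5 at index 1 after 2 comparisons. The search repeatedly halves the search space by comparing with the middle element.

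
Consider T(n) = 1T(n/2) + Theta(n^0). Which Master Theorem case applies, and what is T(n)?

Master Theorem for T(n) = 1T(n/2) + O(n^0):

a = 1, b = 2, c = 0
log_b(a) = log_2(1) = 0.0000

Case 2: c = 0 = log_2(1) = 0.0000
T(n) = O(n^0 log n) = O(log n)

For T(n) = 1T(n/2) + O(n^0): log_2(1) = 0.0000. This is Case 2 of the Master Theorem (c = log_b(a), equal work at all levels), giving O(log n).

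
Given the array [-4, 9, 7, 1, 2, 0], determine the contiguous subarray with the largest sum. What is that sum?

Using Kadane's algorithm on [-4, 9, 7, 1, 2, 0]:

Scanning through the array:
Position 1 (value 9): max_ending_here = 9, max_so_far = 9
Position 2 (value 7): max_ending_here = 16, max_so_far = 16
Position 3 (value 1): max_ending_here = 17, max_so_far = 17
Position 4 (value 2): max_ending_here = 19, max_so_far = 19
Position 5 (value 0): max_ending_here = 19, max_so_far = 19

Maximum subarray: [9, 7, 1, 2]
Maximum sum: 19

The maximum subarray is [9, 7, 1, 2] with sum 19. This subarray runs from index 1 to index 4.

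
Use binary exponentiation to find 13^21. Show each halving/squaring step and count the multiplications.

Computing 13^21 by squaring (build up from 13^1; each line after the first costs one multiplication):

13^1 = 13
13^2 = (13^1)^2 = 13^2 = 169
13^4 = (13^2)^2 = 169^2 = 28561
13^5 = 13 * 13^4 = 13 * 28561 = 371293
13^10 = (13^5)^2 = 371293^2 = 137858491849
13^20 = (13^10)^2 = 137858491849^2 = 19004963774880799438801
13^21 = 13 * 13^20 = 13 * 19004963774880799438801 = 247064529073450392704413

Result: 247064529073450392704413
Multiplications needed: 6 (6 lines after 13^1)

13^21 = 247064529073450392704413. Using exponentiation by squaring, this requires 6 multiplications. The key idea: if the exponent is even, square the half-power; if odd, multiply by the base once.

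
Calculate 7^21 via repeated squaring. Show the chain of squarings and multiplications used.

Computing 7^21 by squaring (build up from 7^1; each line after the first costs one multiplication):

7^1 = 7
7^2 = (7^1)^2 = 7^2 = 49
7^4 = (7^2)^2 = 49^2 = 2401
7^5 = 7 * 7^4 = 7 * 2401 = 16807
7^10 = (7^5)^2 = 16807^2 = 282475249
7^20 = (7^10)^2 = 282475249^2 = 79792266297612001
7^21 = 7 * 7^20 = 7 * 79792266297612001 = 558545864083284007

Result: 558545864083284007
Multiplications needed: 6 (6 lines after 7^1)

7^21 = 558545864083284007. Using exponentiation by squaring, this requires 6 multiplications. The key idea: if the exponent is even, square the half-power; if odd, multiply by the base once.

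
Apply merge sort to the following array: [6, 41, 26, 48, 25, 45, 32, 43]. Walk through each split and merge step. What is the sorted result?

Merge sort trace:

Split: [6, 41, 26, 48, 25, 45, 32, 43] -> [6, 41, 26, 48] and [25, 45, 32, 43]
  Split: [6, 41, 26, 48] -> [6, 41] and [26, 48]
    Split: [6, 41] -> [6] and [41]
    Merge: [6] + [41] -> [6, 41]
    Split: [26, 48] -> [26] and [48]
    Merge: [26] + [48] -> [26, 48]
  Merge: [6, 41] + [26, 48] -> [6, 26, 41, 48]
  Split: [25, 45, 32, 43] -> [25, 45] and [32, 43]
    Split: [25, 45] -> [25] and [45]
    Merge: [25] + [45] -> [25, 45]
    Split: [32, 43] -> [32] and [43]
    Merge: [32] + [43] -> [32, 43]
  Merge: [25, 45] + [32, 43] -> [25, 32, 43, 45]
Merge: [6, 26, 41, 48] + [25, 32, 43, 45] -> [6, 25, 26, 32, 41, 43, 45, 48]

Final sorted array: [6, 25, 26, 32, 41, 43, 45, 48]

The merge sort proceeds by recursively splitting the array and merging sorted halves.
After all merges, the sorted array is [6, 25, 26, 32, 41, 43, 45, 48].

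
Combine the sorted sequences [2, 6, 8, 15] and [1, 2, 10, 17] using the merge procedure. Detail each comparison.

Merging process:

Compare 2 vs 1: take 1 from right. Merged: [1]
Compare 2 vs 2: take 2 from left. Merged: [1, 2]
Compare 6 vs 2: take 2 from right. Merged: [1, 2, 2]
Compare 6 vs 10: take 6 from left. Merged: [1, 2, 2, 6]
Compare 8 vs 10: take 8 from left. Merged: [1, 2, 2, 6, 8]
Compare 15 vs 10: take 10 from right. Merged: [1, 2, 2, 6, 8, 10]
Compare 15 vs 17: take 15 from left. Merged: [1, 2, 2, 6, 8, 10, 15]
Append remaining from right: [17]. Merged: [1, 2, 2, 6, 8, 10, 15, 17]

Final merged array: [1, 2, 2, 6, 8, 10, 15, 17]
Total comparisons: 7

The merged array is [1, 2, 2, 6, 8, 10, 15, 17], requiring 7 comparisons. The merge step runs in O(n) time where n is the total number of elements.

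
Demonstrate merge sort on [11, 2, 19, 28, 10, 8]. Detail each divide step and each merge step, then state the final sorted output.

Merge sort trace:

Split: [11, 2, 19, 28, 10, 8] -> [11, 2, 19] and [28, 10, 8]
  Split: [11, 2, 19] -> [11] and [2, 19]
    Split: [2, 19] -> [2] and [19]
    Merge: [2] + [19] -> [2, 19]
  Merge: [11] + [2, 19] -> [2, 11, 19]
  Split: [28, 10, 8] -> [28] and [10, 8]
    Split: [10, 8] -> [10] and [8]
    Merge: [10] + [8] -> [8, 10]
  Merge: [28] + [8, 10] -> [8, 10, 28]
Merge: [2, 11, 19] + [8, 10, 28] -> [2, 8, 10, 11, 19, 28]

Final sorted array: [2, 8, 10, 11, 19, 28]

The merge sort proceeds by recursively splitting the array and merging sorted halves.
After all merges, the sorted array is [2, 8, 10, 11, 19, 28].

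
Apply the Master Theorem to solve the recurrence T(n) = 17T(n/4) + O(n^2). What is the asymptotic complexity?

Master Theorem for T(n) = 17T(n/4) + O(n^2):

a = 17, b = 4, c = 2
log_b(a) = log_4(17) = 2.0437

Case 1: c = 2 < log_4(17) = 2.0437
T(n) = O(n^(log_4 17))

For T(n) = 17T(n/4) + O(n^2): log_4(17) = 2.0437. This is Case 1 of the Master Theorem (c < log_b(a), work dominated by leaves), giving O(n^(log_4 17)).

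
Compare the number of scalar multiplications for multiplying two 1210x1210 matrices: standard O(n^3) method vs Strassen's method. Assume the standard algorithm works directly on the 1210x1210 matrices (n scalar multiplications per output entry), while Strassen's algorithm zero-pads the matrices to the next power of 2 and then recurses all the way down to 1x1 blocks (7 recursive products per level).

Matrix multiplication for 1210x1210 matrices:

Strassen's algorithm requires power-of-2 dimensions. Pad 1210x1210 to 2048x2048 (next power of 2).

Standard algorithm: 1210^3 = 1771561000 multiplications
Strassen's algorithm: 7^(log2(2048)) = 7^11 = 1977326743 multiplications
Difference: 1771561000 - 1977326743 = -205765743 (Strassen uses MORE here due to padding overhead — for small or just-over-power-of-2 n, padding can outweigh the per-level savings)

Standard: 1771561000 multiplications (1210^3). Strassen: 1977326743 multiplications (7^11, after padding to 2048x2048). Strassen reduces 8 recursive multiplications to 7 at each level.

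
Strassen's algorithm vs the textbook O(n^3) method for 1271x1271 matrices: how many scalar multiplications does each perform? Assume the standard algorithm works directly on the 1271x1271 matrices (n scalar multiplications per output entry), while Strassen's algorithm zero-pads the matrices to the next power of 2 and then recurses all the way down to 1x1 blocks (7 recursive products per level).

Matrix multiplication for 1271x1271 matrices:

Strassen's algorithm requires power-of-2 dimensions. Pad 1271x1271 to 2048x2048 (next power of 2).

Standard algorithm: 1271^3 = 2053225511 multiplications
Strassen's algorithm: 7^(log2(2048)) = 7^11 = 1977326743 multiplications
Savings: 2053225511 - 1977326743 = 75898768 multiplications

Standard: 2053225511 multiplications (1271^3). Strassen: 1977326743 multiplications (7^11, after padding to 2048x2048). Strassen reduces 8 recursive multiplications to 7 at each level.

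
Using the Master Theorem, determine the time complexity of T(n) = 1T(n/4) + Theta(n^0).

Master Theorem for T(n) = 1T(n/4) + O(n^0):

a = 1, b = 4, c = 0
log_b(a) = log_4(1) = 0.0000

Case 2: c = 0 = log_4(1) = 0.0000
T(n) = O(n^0 log n) = O(log n)

For T(n) = 1T(n/4) + O(n^0): log_4(1) = 0.0000. This is Case 2 of the Master Theorem (c = log_b(a), equal work at all levels), giving O(log n).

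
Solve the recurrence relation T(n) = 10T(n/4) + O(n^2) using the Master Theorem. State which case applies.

Master Theorem for T(n) = 10T(n/4) + O(n^2):

a = 10, b = 4, c = 2
log_b(a) = log_4(10) = 1.6610

Case 3: c = 2 > log_4(10) = 1.6610
T(n) = O(n^2) = O(n^2)

For T(n) = 10T(n/4) + O(n^2): log_4(10) = 1.6610. This is Case 3 of the Master Theorem (c > log_b(a), work dominated by root), giving O(n^2).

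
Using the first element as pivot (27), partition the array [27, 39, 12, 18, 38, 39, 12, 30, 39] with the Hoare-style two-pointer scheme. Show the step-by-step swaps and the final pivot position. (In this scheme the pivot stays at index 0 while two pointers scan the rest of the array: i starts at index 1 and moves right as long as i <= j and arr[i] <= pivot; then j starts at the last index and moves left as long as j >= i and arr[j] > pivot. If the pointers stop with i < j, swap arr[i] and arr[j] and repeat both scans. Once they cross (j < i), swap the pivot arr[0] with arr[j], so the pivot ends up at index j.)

Hoare-style two-pointer partition with pivot = 27:

Initial array: [27, 39, 12, 18, 38, 39, 12, 30, 39]

Pointers start at i = 1, j = 8.
i stops at index 1 (arr[1]=39 > 27), j stops at index 6 (arr[6]=12 <= 27): swap arr[1] and arr[6], array becomes [27, 12, 12, 18, 38, 39, 39, 30, 39]
i ends at 4, j ends at 3: the pointers have crossed (j < i), so scanning stops.

Swap pivot arr[0] with arr[3] to place pivot at position 3: [18, 12, 12, 27, 38, 39, 39, 30, 39]
Pivot position: 3

After partitioning with pivot 27, the array becomes [18, 12, 12, 27, 38, 39, 39, 30, 39]. The pivot is placed at index 3. All elements to the left of the pivot are <= 27, and all elements to the right are > 27.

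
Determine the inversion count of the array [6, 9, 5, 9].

Finding inversions in [6, 9, 5, 9]:

(0, 2): arr[0]=6 > arr[2]=5
(1, 2): arr[1]=9 > arr[2]=5

Total inversions: 2

The array has 2 inversion(s): (0,2), (1,2). Each pair (i,j) satisfies i < j and arr[i] > arr[j].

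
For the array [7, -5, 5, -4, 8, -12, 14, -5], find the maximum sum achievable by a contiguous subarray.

Using Kadane's algorithm on [7, -5, 5, -4, 8, -12, 14, -5]:

Scanning through the array:
Position 1 (value -5): max_ending_here = 2, max_so_far = 7
Position 2 (value 5): max_ending_here = 7, max_so_far = 7
Position 3 (value -4): max_ending_here = 3, max_so_far = 7
Position 4 (value 8): max_ending_here = 11, max_so_far = 11
Position 5 (value -12): max_ending_here = -1, max_so_far = 11
Position 6 (value 14): max_ending_here = 14, max_so_far = 14
Position 7 (value -5): max_ending_here = 9, max_so_far = 14

Maximum subarray: [14]
Maximum sum: 14

The maximum subarray is [14] with sum 14. This subarray runs from index 6 to index 6.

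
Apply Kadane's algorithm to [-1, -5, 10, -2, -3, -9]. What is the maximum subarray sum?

Using Kadane's algorithm on [-1, -5, 10, -2, -3, -9]:

Scanning through the array:
Position 1 (value -5): max_ending_here = -5, max_so_far = -1
Position 2 (value 10): max_ending_here = 10, max_so_far = 10
Position 3 (value -2): max_ending_here = 8, max_so_far = 10
Position 4 (value -3): max_ending_here = 5, max_so_far = 10
Position 5 (value -9): max_ending_here = -4, max_so_far = 10

Maximum subarray: [10]
Maximum sum: 10

The maximum subarray is [10] with sum 10. This subarray runs from index 2 to index 2.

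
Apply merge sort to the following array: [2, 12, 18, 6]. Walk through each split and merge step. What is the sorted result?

Merge sort trace:

Split: [2, 12, 18, 6] -> [2, 12] and [18, 6]
  Split: [2, 12] -> [2] and [12]
  Merge: [2] + [12] -> [2, 12]
  Split: [18, 6] -> [18] and [6]
  Merge: [18] + [6] -> [6, 18]
Merge: [2, 12] + [6, 18] -> [2, 6, 12, 18]

Final sorted array: [2, 6, 12, 18]

The merge sort proceeds by recursively splitting the array and merging sorted halves.
After all merges, the sorted array is [2, 6, 12, 18].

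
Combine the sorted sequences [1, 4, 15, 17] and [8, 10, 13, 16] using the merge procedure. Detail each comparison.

Merging process:

Compare 1 vs 8: take 1 from left. Merged: [1]
Compare 4 vs 8: take 4 from left. Merged: [1, 4]
Compare 15 vs 8: take 8 from right. Merged: [1, 4, 8]
Compare 15 vs 10: take 10 from right. Merged: [1, 4, 8, 10]
Compare 15 vs 13: take 13 from right. Merged: [1, 4, 8, 10, 13]
Compare 15 vs 16: take 15 from left. Merged: [1, 4, 8, 10, 13, 15]
Compare 17 vs 16: take 16 from right. Merged: [1, 4, 8, 10, 13, 15, 16]
Append remaining from left: [17]. Merged: [1, 4, 8, 10, 13, 15, 16, 17]

Final merged array: [1, 4, 8, 10, 13, 15, 16, 17]
Total comparisons: 7

The merged array is [1, 4, 8, 10, 13, 15, 16, 17], requiring 7 comparisons. The merge step runs in O(n) time where n is the total number of elements.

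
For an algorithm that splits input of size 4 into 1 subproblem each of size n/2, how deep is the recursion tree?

For divide and conquer with division factor 2:

Problem sizes at each level:
Level 0: 4
Level 1: 2
Level 2: 1

The root is level 0 and the size-1 base case is level 2 (the tree spans levels 0 through 2, i.e. 3 levels counting the root), so the depth is the number of divisions: log_2(4) = 2

The recursion tree depth is log_2(4) = 2. At each level, the problem size is divided by 2, so it takes 2 divisions to reduce to a base case of size 1. The algorithm makes 1 recursive call at each level.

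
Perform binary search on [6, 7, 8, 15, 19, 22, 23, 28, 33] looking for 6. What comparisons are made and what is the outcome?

Binary search for 6 in [6, 7, 8, 15, 19, 22, 23, 28, 33]:

lo=0, hi=8, mid=4, arr[mid]=19 -> 19 > 6, search left half
lo=0, hi=3, mid=1, arr[mid]=7 -> 7 > 6, search left half
lo=0, hi=0, mid=0, arr[mid]=6 -> Found target at index 0!

Binary search finds 6 at index 0 after 3 comparisons. The search repeatedly halves the search space by comparing with the middle element.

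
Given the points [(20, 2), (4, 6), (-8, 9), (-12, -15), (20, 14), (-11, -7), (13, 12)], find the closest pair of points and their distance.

Computing all pairwise distances among 7 points:

d((20, 2), (4, 6)) = 16.4924
d((20, 2), (-8, 9)) = 28.8617
d((20, 2), (-12, -15)) = 36.2353
d((20, 2), (20, 14)) = 12.0
d((20, 2), (-11, -7)) = 32.28
d((20, 2), (13, 12)) = 12.2066
d((4, 6), (-8, 9)) = 12.3693
d((4, 6), (-12, -15)) = 26.4008
d((4, 6), (20, 14)) = 17.8885
d((4, 6), (-11, -7)) = 19.8494
d((4, 6), (13, 12)) = 10.8167
d((-8, 9), (-12, -15)) = 24.3311
d((-8, 9), (20, 14)) = 28.4429
d((-8, 9), (-11, -7)) = 16.2788
d((-8, 9), (13, 12)) = 21.2132
d((-12, -15), (20, 14)) = 43.1856
d((-12, -15), (-11, -7)) = 8.0623
d((-12, -15), (13, 12)) = 36.7967
d((20, 14), (-11, -7)) = 37.4433
d((20, 14), (13, 12)) = 7.2801 <-- minimum
d((-11, -7), (13, 12)) = 30.6105

Closest pair: (20, 14) and (13, 12) with distance 7.2801

The closest pair is (20, 14) and (13, 12) with Euclidean distance 7.2801. For 7 points, brute-force pairwise comparison is shown above. For large n, the divide-and-conquer algorithm (sort by x, recurse on halves, check the dividing strip) achieves O(n log n).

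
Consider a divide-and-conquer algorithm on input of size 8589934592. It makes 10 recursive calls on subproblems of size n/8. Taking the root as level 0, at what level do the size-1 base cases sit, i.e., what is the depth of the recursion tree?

For divide and conquer with division factor 8:

Problem sizes at each level:
Level 0: 8589934592
Level 1: 1073741824
Level 2: 134217728
Level 3: 16777216
Level 4: 2097152
Level 5: 262144
Level 6: 32768
Level 7: 4096
Level 8: 512
Level 9: 64
Level 10: 8
Level 11: 1

The root is level 0 and the size-1 base case is level 11 (the tree spans levels 0 through 11, i.e. 12 levels counting the root), so the depth is the number of divisions: log_8(8589934592) = 11

The recursion tree depth is log_8(8589934592) = 11. At each level, the problem size is divided by 8, so it takes 11 divisions to reduce to a base case of size 1. The algorithm makes 10 recursive calls at each level.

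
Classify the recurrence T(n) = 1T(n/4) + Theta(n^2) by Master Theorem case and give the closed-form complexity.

Master Theorem for T(n) = 1T(n/4) + O(n^2):

a = 1, b = 4, c = 2
log_b(a) = log_4(1) = 0.0000

Case 3: c = 2 > log_4(1) = 0.0000
T(n) = O(n^2) = O(n^2)

For T(n) = 1T(n/4) + O(n^2): log_4(1) = 0.0000. This is Case 3 of the Master Theorem (c > log_b(a), work dominated by root), giving O(n^2).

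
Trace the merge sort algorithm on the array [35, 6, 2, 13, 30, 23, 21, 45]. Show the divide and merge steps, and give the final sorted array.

Merge sort trace:

Split: [35, 6, 2, 13, 30, 23, 21, 45] -> [35, 6, 2, 13] and [30, 23, 21, 45]
  Split: [35, 6, 2, 13] -> [35, 6] and [2, 13]
    Split: [35, 6] -> [35] and [6]
    Merge: [35] + [6] -> [6, 35]
    Split: [2, 13] -> [2] and [13]
    Merge: [2] + [13] -> [2, 13]
  Merge: [6, 35] + [2, 13] -> [2, 6, 13, 35]
  Split: [30, 23, 21, 45] -> [30, 23] and [21, 45]
    Split: [30, 23] -> [30] and [23]
    Merge: [30] + [23] -> [23, 30]
    Split: [21, 45] -> [21] and [45]
    Merge: [21] + [45] -> [21, 45]
  Merge: [23, 30] + [21, 45] -> [21, 23, 30, 45]
Merge: [2, 6, 13, 35] + [21, 23, 30, 45] -> [2, 6, 13, 21, 23, 30, 35, 45]

Final sorted array: [2, 6, 13, 21, 23, 30, 35, 45]

The merge sort proceeds by recursively splitting the array and merging sorted halves.
After all merges, the sorted array is [2, 6, 13, 21, 23, 30, 35, 45].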